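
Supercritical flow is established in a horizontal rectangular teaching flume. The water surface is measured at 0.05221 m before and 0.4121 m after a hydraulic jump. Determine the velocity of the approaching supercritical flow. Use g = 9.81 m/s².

For a rectangular channel the momentum equation gives q² = ½·g·y₁·y₂·(y₁ + y₂) = ½×9.81×0.05221×0.4121×0.4643 = 0.04900.
q = √0.04900 = 0.2214 m²/s.
V₁ = q/y₁ = 0.2214/0.05221 = 4.240 m/s.

V₁ = 4.240 m/s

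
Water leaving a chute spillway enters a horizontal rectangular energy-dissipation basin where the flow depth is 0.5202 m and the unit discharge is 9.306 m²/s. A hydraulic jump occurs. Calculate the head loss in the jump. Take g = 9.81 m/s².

ΔE = 11.12 m

V₁ = q/y₁ = 9.306/0.5202 = 17.89 m/s. Fr₁ = V₁/√(g·y₁) = 17.89/√(9.81×0.5202) = 7.919.
Sequent-depth ratio: y₂/y₁ = ½[√(1 + 8Fr₁²) − 1] = ½[√502.69 − 1] = 10.71.
y₂ = 10.71 × 0.5202 = 5.572 m.
V₂ = q/y₂ = 9.306/5.572 = 1.670 m/s. E₁ = y₁ + V₁²/2g = 16.83 m; E₂ = y₂ + V₂²/2g = 5.714 m. ΔE = E₁ − E₂ = 11.12 m.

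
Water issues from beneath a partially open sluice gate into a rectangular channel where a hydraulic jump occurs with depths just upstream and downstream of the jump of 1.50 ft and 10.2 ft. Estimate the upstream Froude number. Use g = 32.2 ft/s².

Fr₁ = 5.15

For a rectangular channel the momentum equation gives q² = ½·g·y₁·y₂·(y₁ + y₂) = ½×32.2×1.50×10.2×11.7 = 2882.
q = √2882 = 53.7 ft²/s.
V₁ = q/y₁ = 35.8 ft/s; Fr₁ = V₁/√(g·y₁) = 5.15.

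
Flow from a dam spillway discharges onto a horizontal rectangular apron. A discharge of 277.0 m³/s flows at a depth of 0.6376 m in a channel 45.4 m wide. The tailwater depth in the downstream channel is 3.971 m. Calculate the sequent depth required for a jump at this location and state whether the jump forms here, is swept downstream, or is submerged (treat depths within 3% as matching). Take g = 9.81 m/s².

y₂ = 3.146 m; the jump is submerged

q = Q/b = 277.0/45.4 = 6.101 m²/s; V₁ = q/y₁ = 9.569 m/s. Fr₁ = V₁/√(g·y₁) = 3.826.
Bélanger equation: y₂/y₁ = ½[√(1 + 8Fr₁²) − 1] = ½[√118.12 − 1] = 4.934.
y₂ = 4.934 × 0.6376 = 3.146 m.
Tailwater y_tw = 3.971 m: y_tw > y₂, so the jump is submerged.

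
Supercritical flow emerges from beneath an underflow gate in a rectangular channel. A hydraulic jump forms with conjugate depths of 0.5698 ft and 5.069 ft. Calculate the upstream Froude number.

For a rectangular channel the momentum equation gives q² = ½·g·y₁·y₂·(y₁ + y₂) = ½×32.2×0.5698×5.069×5.639 = 262.2.
q = √262.2 = 16.19 ft²/s.
V₁ = q/y₁ = 28.42 ft/s; Fr₁ = V₁/√(g·y₁) = 6.635.

Fr₁ = 6.635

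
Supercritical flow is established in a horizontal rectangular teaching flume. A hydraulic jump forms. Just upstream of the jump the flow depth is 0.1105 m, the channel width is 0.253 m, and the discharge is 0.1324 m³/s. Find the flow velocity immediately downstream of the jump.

q = Q/b = 0.1324/0.253 = 0.5233 m²/s; V₁ = q/y₁ = 4.736 m/s. Fr₁ = V₁/√(g·y₁) = 4.549.
Sequent-depth ratio: y₂/y₁ = ½[√(1 + 8Fr₁²) − 1] = ½[√166.53 − 1] = 5.952.
y₂ = 5.952 × 0.1105 = 0.6577 m.
V₂ = q/y₂ = 0.5233/0.6577 = 0.7957 m/s.

V₂ = 0.7957 m/s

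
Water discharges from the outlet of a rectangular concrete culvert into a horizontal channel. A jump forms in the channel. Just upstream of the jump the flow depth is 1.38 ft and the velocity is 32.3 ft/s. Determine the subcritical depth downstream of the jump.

Fr₁ = V₁/√(g·y₁) = 32.3/√(32.2×1.38) = 4.85.
By Bélanger, y₂/y₁ = ½[√(1 + 8Fr₁²) − 1] = ½[√188.8 − 1] = 6.37.
y₂ = 6.37 × 1.38 = 8.79 ft.

y₂ = 8.79 ft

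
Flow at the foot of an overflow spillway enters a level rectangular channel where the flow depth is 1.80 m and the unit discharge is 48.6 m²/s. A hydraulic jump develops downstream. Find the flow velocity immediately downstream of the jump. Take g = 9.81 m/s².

V₂ = 3.14 m/s

V₁ = q/y₁ = 48.6/1.80 = 27.0 m/s. Fr₁ = V₁/√(g·y₁) = 27.0/√(9.81×1.80) = 6.43.
Sequent-depth ratio: y₂/y₁ = ½[√(1 + 8Fr₁²) − 1] = ½[√331.3 − 1] = 8.60.
y₂ = 8.60 × 1.80 = 15.5 m.
V₂ = q/y₂ = 48.6/15.5 = 3.14 m/s.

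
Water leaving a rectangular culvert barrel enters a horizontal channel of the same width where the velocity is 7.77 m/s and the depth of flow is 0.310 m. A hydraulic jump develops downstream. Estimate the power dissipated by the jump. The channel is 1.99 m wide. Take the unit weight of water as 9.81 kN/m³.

P = 70.1 kW

Fr₁ = V₁/√(g·y₁) = 7.77/√(9.81×0.310) = 4.46.
From the momentum equation for a rectangular channel, y₂/y₁ = ½[√(1 + 8Fr₁²) − 1] = ½[√159.8 − 1] = 5.82.
y₂ = 5.82 × 0.310 = 1.80 m.
q = V₁·y₁ = 7.77 × 0.310 = 2.41 m²/s. V₂ = q/y₂ = 2.41/1.80 = 1.33 m/s. E₁ = y₁ + V₁²/2g = 3.39 m; E₂ = y₂ + V₂²/2g = 1.90 m. ΔE = E₁ − E₂ = 1.49 m.
Q = q·b = 2.41 × 1.99 = 4.79 m³/s. P = γ·Q·ΔE = 9.81 × 4.79 × 1.49 = 70.1 kW.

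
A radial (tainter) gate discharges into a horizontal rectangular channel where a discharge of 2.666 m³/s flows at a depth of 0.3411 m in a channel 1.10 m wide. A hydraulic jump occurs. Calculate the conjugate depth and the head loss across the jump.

y₂ = 1.711 m; ΔE = 1.101 m

q = Q/b = 2.666/1.10 = 2.424 m²/s; V₁ = q/y₁ = 7.105 m/s. Fr₁ = V₁/√(g·y₁) = 3.884.
Sequent-depth ratio: y₂/y₁ = ½[√(1 + 8Fr₁²) − 1] = ½[√121.70 − 1] = 5.016.
y₂ = 5.016 × 0.3411 = 1.711 m.
V₂ = q/y₂ = 2.424/1.711 = 1.417 m/s. E₁ = y₁ + V₁²/2g = 2.914 m; E₂ = y₂ + V₂²/2g = 1.813 m. ΔE = E₁ − E₂ = 1.101 m.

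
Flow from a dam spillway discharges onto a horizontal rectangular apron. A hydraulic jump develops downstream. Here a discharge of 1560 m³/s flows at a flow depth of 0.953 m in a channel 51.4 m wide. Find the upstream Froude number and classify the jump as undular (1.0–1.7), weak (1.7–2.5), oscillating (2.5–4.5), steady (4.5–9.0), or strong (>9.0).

Fr₁ = 10.4; strong jump

q = Q/b = 1560/51.4 = 30.4 m²/s; V₁ = q/y₁ = 31.8 m/s. Fr₁ = V₁/√(g·y₁) = 10.4.
Fr₁ = 10.4 lies in the strong range.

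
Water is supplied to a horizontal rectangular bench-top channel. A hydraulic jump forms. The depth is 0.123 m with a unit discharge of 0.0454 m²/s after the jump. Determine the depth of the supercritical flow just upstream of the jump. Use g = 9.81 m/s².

y₁ = 0.0233 m

V₂ = q/y₂ = 0.0454/0.123 = 0.369 m/s; Fr₂ = V₂/√(g·y₂) = 0.336.
Applying the sequent-depth relation in reverse, y₁/y₂ = ½[√(1 + 8Fr₂²) − 1] = ½[√1.903 − 1] = 0.190.
y₁ = 0.190 × 0.123 = 0.0233 m.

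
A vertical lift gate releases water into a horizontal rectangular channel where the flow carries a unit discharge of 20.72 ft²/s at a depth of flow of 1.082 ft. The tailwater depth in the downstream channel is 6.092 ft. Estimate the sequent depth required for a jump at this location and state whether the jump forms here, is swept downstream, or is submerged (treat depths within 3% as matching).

V₁ = q/y₁ = 20.72/1.082 = 19.15 ft/s. Fr₁ = V₁/√(g·y₁) = 19.15/√(32.2×1.082) = 3.244.
Conjugate-depth relation: y₂/y₁ = ½[√(1 + 8Fr₁²) − 1] = ½[√85.204 − 1] = 4.115.
y₂ = 4.115 × 1.082 = 4.453 ft.
Tailwater y_tw = 6.092 ft: y_tw > y₂, so the jump is submerged.

y₂ = 4.453 ft; the jump is submerged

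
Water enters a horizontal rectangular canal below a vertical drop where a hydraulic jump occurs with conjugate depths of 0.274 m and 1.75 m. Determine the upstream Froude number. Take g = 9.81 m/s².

For a rectangular channel the momentum equation gives q² = ½·g·y₁·y₂·(y₁ + y₂) = ½×9.81×0.274×1.75×2.02 = 4.76.
q = √4.76 = 2.18 m²/s.
V₁ = q/y₁ = 7.96 m/s; Fr₁ = V₁/√(g·y₁) = 4.86.

Fr₁ = 4.86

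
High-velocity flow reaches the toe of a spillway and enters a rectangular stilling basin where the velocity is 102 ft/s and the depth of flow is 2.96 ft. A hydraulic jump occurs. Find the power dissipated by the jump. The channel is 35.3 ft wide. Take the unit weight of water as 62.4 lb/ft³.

Fr₁ = V₁/√(g·y₁) = 102/√(32.2×2.96) = 10.4.
Conjugate-depth relation: y₂/y₁ = ½[√(1 + 8Fr₁²) − 1] = ½[√874.3 − 1] = 14.3.
y₂ = 14.3 × 2.96 = 42.3 ft.
q = V₁·y₁ = 102 × 2.96 = 302 ft²/s. V₂ = q/y₂ = 302/42.3 = 7.14 ft/s. E₁ = y₁ + V₁²/2g = 165 ft; E₂ = y₂ + V₂²/2g = 43.1 ft. ΔE = E₁ − E₂ = 121 ft.
Q = q·b = 302 × 35.3 = 10658 cfs. P = γ·Q·ΔE/550 = 62.4 × 10658 × 121 / 550 = 146843 hp.

P = 146843 hp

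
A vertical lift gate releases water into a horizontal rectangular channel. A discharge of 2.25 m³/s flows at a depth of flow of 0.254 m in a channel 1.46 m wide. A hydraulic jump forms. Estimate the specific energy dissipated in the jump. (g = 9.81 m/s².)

q = Q/b = 2.25/1.46 = 1.54 m²/s; V₁ = q/y₁ = 6.07 m/s. Fr₁ = V₁/√(g·y₁) = 3.84.
Bélanger equation: y₂/y₁ = ½[√(1 + 8Fr₁²) − 1] = ½[√119.2 − 1] = 4.96.
y₂ = 4.96 × 0.254 = 1.26 m.
Head loss: ΔE = (y₂ − y₁)³/(4y₁y₂) = (1.26 − 0.254)³/(4×0.254×1.26) = 1.02/1.28 = 0.794 m.

ΔE = 0.794 m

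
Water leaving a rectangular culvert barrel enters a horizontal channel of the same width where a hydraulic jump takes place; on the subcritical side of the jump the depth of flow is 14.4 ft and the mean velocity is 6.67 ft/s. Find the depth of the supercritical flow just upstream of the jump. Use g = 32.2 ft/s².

y₁ = 2.37 ft

Fr₂ = V₂/√(g·y₂) = 6.67/√(32.2×14.4) = 0.310.
From the momentum equation (using Fr₂), y₁/y₂ = ½[√(1 + 8Fr₂²) − 1] = ½[√1.768 − 1] = 0.165.
y₁ = 0.165 × 14.4 = 2.37 ft.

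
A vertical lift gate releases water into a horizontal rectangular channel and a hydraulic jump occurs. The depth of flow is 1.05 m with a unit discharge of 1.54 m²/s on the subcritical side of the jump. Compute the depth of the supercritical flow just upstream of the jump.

y₁ = 0.333 m

V₂ = q/y₂ = 1.54/1.05 = 1.47 m/s; Fr₂ = V₂/√(g·y₂) = 0.457.
Since the conjugate-depth ratio holds either way, y₁/y₂ = ½[√(1 + 8Fr₂²) − 1] = ½[√2.671 − 1] = 0.317.
y₁ = 0.317 × 1.05 = 0.333 m.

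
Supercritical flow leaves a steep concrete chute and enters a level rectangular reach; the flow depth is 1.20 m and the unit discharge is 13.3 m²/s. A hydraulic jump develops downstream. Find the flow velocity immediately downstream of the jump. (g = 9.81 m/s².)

V₂ = 2.71 m/s

V₁ = q/y₁ = 13.3/1.20 = 11.1 m/s. Fr₁ = V₁/√(g·y₁) = 11.1/√(9.81×1.20) = 3.23.
From the momentum equation for a rectangular channel, y₂/y₁ = ½[√(1 + 8Fr₁²) − 1] = ½[√84.48 − 1] = 4.10.
y₂ = 4.10 × 1.20 = 4.91 m.
V₂ = q/y₂ = 13.3/4.91 = 2.71 m/s.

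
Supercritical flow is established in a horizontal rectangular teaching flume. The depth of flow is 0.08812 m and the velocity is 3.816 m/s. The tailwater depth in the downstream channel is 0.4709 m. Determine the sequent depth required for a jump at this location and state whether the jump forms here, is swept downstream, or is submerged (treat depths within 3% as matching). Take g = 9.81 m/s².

Fr₁ = V₁/√(g·y₁) = 3.816/√(9.81×0.08812) = 4.104.
By Bélanger, y₂/y₁ = ½[√(1 + 8Fr₁²) − 1] = ½[√135.76 − 1] = 5.326.
y₂ = 5.326 × 0.08812 = 0.4693 m.
Tailwater y_tw = 0.4709 m: y_tw ≈ y₂, so the jump forms here.

y₂ = 0.4693 m; the jump forms here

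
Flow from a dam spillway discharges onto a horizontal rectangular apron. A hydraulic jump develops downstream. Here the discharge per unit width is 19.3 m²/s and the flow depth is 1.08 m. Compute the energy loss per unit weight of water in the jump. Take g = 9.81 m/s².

V₁ = q/y₁ = 19.3/1.08 = 17.9 m/s. Fr₁ = V₁/√(g·y₁) = 17.9/√(9.81×1.08) = 5.49.
Bélanger equation: y₂/y₁ = ½[√(1 + 8Fr₁²) − 1] = ½[√242.1 − 1] = 7.28.
y₂ = 7.28 × 1.08 = 7.86 m.
Head loss: ΔE = (y₂ − y₁)³/(4y₁y₂) = (7.86 − 1.08)³/(4×1.08×7.86) = 312/34.0 = 9.19 m.

ΔE = 9.19 m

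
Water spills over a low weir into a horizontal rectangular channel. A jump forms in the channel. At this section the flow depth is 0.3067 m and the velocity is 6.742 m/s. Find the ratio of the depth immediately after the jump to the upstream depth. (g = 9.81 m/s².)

Fr₁ = V₁/√(g·y₁) = 6.742/√(9.81×0.3067) = 3.887.
Bélanger equation: y₂/y₁ = ½[√(1 + 8Fr₁²) − 1] = ½[√121.86 − 1] = 5.020.

y₂/y₁ = 5.020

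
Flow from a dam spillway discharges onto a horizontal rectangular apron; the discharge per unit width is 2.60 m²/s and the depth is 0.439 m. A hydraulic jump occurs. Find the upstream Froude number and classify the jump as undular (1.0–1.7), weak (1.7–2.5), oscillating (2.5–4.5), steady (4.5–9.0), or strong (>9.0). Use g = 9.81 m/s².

V₁ = q/y₁ = 2.60/0.439 = 5.92 m/s. Fr₁ = V₁/√(g·y₁) = 5.92/√(9.81×0.439) = 2.85.
Fr₁ = 2.85 lies in the oscillating range.

Fr₁ = 2.85; oscillating jump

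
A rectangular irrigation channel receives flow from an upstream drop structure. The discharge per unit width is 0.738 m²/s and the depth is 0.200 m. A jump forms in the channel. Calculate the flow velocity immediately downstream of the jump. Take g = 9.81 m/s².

V₁ = q/y₁ = 0.738/0.200 = 3.69 m/s. Fr₁ = V₁/√(g·y₁) = 3.69/√(9.81×0.200) = 2.63.
From the momentum equation for a rectangular channel, y₂/y₁ = ½[√(1 + 8Fr₁²) − 1] = ½[√56.52 − 1] = 3.26.
y₂ = 3.26 × 0.200 = 0.652 m.
V₂ = q/y₂ = 0.738/0.652 = 1.13 m/s.

V₂ = 1.13 m/s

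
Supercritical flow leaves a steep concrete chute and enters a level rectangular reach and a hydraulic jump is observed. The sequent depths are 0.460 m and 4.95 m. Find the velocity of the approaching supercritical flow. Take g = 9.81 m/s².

V₁ = 16.9 m/s

For a rectangular channel the momentum equation gives q² = ½·g·y₁·y₂·(y₁ + y₂) = ½×9.81×0.460×4.95×5.41 = 60.4.
q = √60.4 = 7.77 m²/s.
V₁ = q/y₁ = 7.77/0.460 = 16.9 m/s.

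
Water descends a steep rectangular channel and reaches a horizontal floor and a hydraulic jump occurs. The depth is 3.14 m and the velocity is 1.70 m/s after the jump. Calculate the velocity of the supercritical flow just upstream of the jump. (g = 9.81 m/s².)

Fr₂ = V₂/√(g·y₂) = 1.70/√(9.81×3.14) = 0.306.
From the momentum equation (using Fr₂), y₁/y₂ = ½[√(1 + 8Fr₂²) − 1] = ½[√1.751 − 1] = 0.162.
y₁ = 0.162 × 3.14 = 0.507 m.
V₁ = q/y₁ = 5.34/0.507 = 10.5 m/s.

V₁ = 10.5 m/s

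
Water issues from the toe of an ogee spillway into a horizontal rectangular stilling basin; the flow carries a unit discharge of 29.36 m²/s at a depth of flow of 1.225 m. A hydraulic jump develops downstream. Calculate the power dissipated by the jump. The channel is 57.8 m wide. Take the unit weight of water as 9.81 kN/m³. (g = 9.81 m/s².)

V₁ = q/y₁ = 29.36/1.225 = 23.97 m/s. Fr₁ = V₁/√(g·y₁) = 23.97/√(9.81×1.225) = 6.914.
Conjugate-depth relation: y₂/y₁ = ½[√(1 + 8Fr₁²) − 1] = ½[√383.41 − 1] = 9.290.
y₂ = 9.290 × 1.225 = 11.38 m.
Head loss: ΔE = (y₂ − y₁)³/(4y₁y₂) = (11.38 − 1.225)³/(4×1.225×11.38) = 1047/55.77 = 18.78 m.
Q = q·b = 29.36 × 57.8 = 1697 m³/s. P = γ·Q·ΔE = 9.81 × 1697 × 18.78 = 312693 kW.

P = 312693 kW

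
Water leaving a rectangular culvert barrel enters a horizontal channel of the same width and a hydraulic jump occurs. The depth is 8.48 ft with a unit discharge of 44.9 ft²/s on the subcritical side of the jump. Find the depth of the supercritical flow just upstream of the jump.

V₂ = q/y₂ = 44.9/8.48 = 5.29 ft/s; Fr₂ = V₂/√(g·y₂) = 0.320.
The Bélanger relation is symmetric: y₁/y₂ = ½[√(1 + 8Fr₂²) − 1] = ½[√1.821 − 1] = 0.175.
y₁ = 0.175 × 8.48 = 1.48 ft.

y₁ = 1.48 ft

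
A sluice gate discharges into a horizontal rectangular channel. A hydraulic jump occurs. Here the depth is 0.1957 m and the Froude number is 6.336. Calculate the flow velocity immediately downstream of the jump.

Fr₁ = 6.336 (given).
From the momentum equation for a rectangular channel, y₂/y₁ = ½[√(1 + 8Fr₁²) − 1] = ½[√322.16 − 1] = 8.474.
y₂ = 8.474 × 0.1957 = 1.658 m.
V₁ = Fr₁·√(g·y₁) = 6.336×√(9.81×0.1957) = 8.779 m/s; q = V₁·y₁ = 1.718 m²/s.
V₂ = q/y₂ = 1.718/1.658 = 1.036 m/s.

V₂ = 1.036 m/s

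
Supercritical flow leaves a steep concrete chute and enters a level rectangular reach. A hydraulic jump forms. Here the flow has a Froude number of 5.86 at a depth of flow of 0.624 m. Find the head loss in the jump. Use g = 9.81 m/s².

ΔE = 6.29 m

Fr₁ = 5.86 (given).
Conjugate-depth relation: y₂/y₁ = ½[√(1 + 8Fr₁²) − 1] = ½[√275.7 − 1] = 7.80.
y₂ = 7.80 × 0.624 = 4.87 m.
Head loss: ΔE = (y₂ − y₁)³/(4y₁y₂) = (4.87 − 0.624)³/(4×0.624×4.87) = 76.5/12.2 = 6.29 m.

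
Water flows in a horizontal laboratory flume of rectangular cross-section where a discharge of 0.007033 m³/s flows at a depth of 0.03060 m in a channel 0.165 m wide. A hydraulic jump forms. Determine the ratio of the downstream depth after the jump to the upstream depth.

q = Q/b = 0.007033/0.165 = 0.04262 m²/s; V₁ = q/y₁ = 1.393 m/s. Fr₁ = V₁/√(g·y₁) = 2.542.
From the momentum equation for a rectangular channel, y₂/y₁ = ½[√(1 + 8Fr₁²) − 1] = ½[√52.709 − 1] = 3.130.

y₂/y₁ = 3.130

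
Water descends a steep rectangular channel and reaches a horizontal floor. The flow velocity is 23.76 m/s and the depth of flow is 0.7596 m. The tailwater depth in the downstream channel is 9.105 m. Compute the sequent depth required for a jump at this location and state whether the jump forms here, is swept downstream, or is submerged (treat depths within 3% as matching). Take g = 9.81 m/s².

Fr₁ = V₁/√(g·y₁) = 23.76/√(9.81×0.7596) = 8.704.
By Bélanger, y₂/y₁ = ½[√(1 + 8Fr₁²) − 1] = ½[√607.08 − 1] = 11.82.
y₂ = 11.82 × 0.7596 = 8.978 m.
Tailwater y_tw = 9.105 m: y_tw ≈ y₂, so the jump forms here.

y₂ = 8.978 m; the jump forms here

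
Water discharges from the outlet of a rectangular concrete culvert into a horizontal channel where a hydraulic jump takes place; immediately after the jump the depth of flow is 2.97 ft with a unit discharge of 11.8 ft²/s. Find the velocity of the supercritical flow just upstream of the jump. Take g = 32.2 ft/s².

V₁ = 15.2 ft/s

V₂ = q/y₂ = 11.8/2.97 = 3.97 ft/s; Fr₂ = V₂/√(g·y₂) = 0.406.
Since the conjugate-depth ratio holds either way, y₁/y₂ = ½[√(1 + 8Fr₂²) − 1] = ½[√2.320 − 1] = 0.262.
y₁ = 0.262 × 2.97 = 0.777 ft.
V₁ = q/y₁ = 11.8/0.777 = 15.2 ft/s.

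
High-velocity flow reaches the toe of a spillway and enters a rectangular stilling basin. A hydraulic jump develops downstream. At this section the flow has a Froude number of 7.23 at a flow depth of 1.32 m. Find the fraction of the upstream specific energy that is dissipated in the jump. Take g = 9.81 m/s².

Fr₁ = 7.23 (given).
By Bélanger, y₂/y₁ = ½[√(1 + 8Fr₁²) − 1] = ½[√419.2 − 1] = 9.74.
y₂ = 9.74 × 1.32 = 12.9 m.
E₁ = y₁(1 + Fr₁²/2) = 1.32×(1 + 7.23²/2) = 35.8 m. ΔE = (y₂ − y₁)³/(4y₁y₂) = 22.6 m. ΔE/E₁ = 22.6/35.8 = 0.631.

ΔE/E₁ = 0.631 (63.1%)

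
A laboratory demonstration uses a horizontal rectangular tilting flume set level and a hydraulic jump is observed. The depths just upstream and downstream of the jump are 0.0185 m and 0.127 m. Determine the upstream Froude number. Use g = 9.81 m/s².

Fr₁ = 5.20

For a rectangular channel the momentum equation gives q² = ½·g·y₁·y₂·(y₁ + y₂) = ½×9.81×0.0185×0.127×0.145 = 0.00168.
q = √0.00168 = 0.0409 m²/s.
V₁ = q/y₁ = 2.21 m/s; Fr₁ = V₁/√(g·y₁) = 5.20.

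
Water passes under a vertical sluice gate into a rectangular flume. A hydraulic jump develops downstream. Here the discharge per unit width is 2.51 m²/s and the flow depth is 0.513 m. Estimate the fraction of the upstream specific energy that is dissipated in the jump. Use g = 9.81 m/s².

ΔE/E₁ = 0.121 (12.1%)

V₁ = q/y₁ = 2.51/0.513 = 4.89 m/s. Fr₁ = V₁/√(g·y₁) = 4.89/√(9.81×0.513) = 2.18.
By Bélanger, y₂/y₁ = ½[√(1 + 8Fr₁²) − 1] = ½[√39.06 − 1] = 2.62.
y₂ = 2.62 × 0.513 = 1.35 m.
E₁ = y₁ + V₁²/2g = 1.73 m. ΔE = (y₂ − y₁)³/(4y₁y₂) = 0.210 m. ΔE/E₁ = 0.210/1.73 = 0.121.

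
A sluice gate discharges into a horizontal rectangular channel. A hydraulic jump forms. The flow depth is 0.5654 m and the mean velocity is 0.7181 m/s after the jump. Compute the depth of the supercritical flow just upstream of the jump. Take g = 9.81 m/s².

y₁ = 0.09061 m

Fr₂ = V₂/√(g·y₂) = 0.7181/√(9.81×0.5654) = 0.3049.
From the momentum equation (using Fr₂), y₁/y₂ = ½[√(1 + 8Fr₂²) − 1] = ½[√1.7438 − 1] = 0.1603.
y₁ = 0.1603 × 0.5654 = 0.09061 m.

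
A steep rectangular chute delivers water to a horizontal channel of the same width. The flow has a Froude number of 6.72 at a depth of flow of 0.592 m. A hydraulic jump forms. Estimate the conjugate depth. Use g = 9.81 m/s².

y₂ = 5.34 m

Fr₁ = 6.72 (given).
Bélanger equation: y₂/y₁ = ½[√(1 + 8Fr₁²) − 1] = ½[√362.3 − 1] = 9.02.
y₂ = 9.02 × 0.592 = 5.34 m.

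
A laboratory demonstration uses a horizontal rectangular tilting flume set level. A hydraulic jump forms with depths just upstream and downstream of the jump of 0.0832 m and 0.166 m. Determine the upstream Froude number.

For a rectangular channel the momentum equation gives q² = ½·g·y₁·y₂·(y₁ + y₂) = ½×9.81×0.0832×0.166×0.249 = 0.0169.
q = √0.0169 = 0.130 m²/s.
V₁ = q/y₁ = 1.56 m/s; Fr₁ = V₁/√(g·y₁) = 1.73.

Fr₁ = 1.73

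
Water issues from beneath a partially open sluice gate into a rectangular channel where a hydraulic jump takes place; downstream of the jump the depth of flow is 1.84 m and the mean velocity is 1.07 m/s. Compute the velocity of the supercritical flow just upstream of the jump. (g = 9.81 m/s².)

Fr₂ = V₂/√(g·y₂) = 1.07/√(9.81×1.84) = 0.252.
Applying the sequent-depth relation in reverse, y₁/y₂ = ½[√(1 + 8Fr₂²) − 1] = ½[√1.507 − 1] = 0.114.
y₁ = 0.114 × 1.84 = 0.210 m.
V₁ = q/y₁ = 1.97/0.210 = 9.40 m/s.

V₁ = 9.40 m/s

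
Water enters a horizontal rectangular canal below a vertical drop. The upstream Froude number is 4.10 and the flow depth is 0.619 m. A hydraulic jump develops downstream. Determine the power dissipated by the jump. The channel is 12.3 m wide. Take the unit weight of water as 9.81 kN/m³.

P = 1770 kW

Fr₁ = 4.10 (given).
By Bélanger, y₂/y₁ = ½[√(1 + 8Fr₁²) − 1] = ½[√135.5 − 1] = 5.32.
y₂ = 5.32 × 0.619 = 3.29 m.
V₁ = Fr₁·√(g·y₁) = 4.10×√(9.81×0.619) = 10.1 m/s; q = V₁·y₁ = 6.25 m²/s. V₂ = q/y₂ = 6.25/3.29 = 1.90 m/s. E₁ = y₁ + V₁²/2g = 5.82 m; E₂ = y₂ + V₂²/2g = 3.48 m. ΔE = E₁ − E₂ = 2.34 m.
Q = q·b = 6.25 × 12.3 = 76.9 m³/s. P = γ·Q·ΔE = 9.81 × 76.9 × 2.34 = 1770 kW.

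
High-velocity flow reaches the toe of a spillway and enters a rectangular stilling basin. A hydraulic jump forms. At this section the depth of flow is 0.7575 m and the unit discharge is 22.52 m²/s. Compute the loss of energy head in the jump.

V₁ = q/y₁ = 22.52/0.7575 = 29.73 m/s. Fr₁ = V₁/√(g·y₁) = 29.73/√(9.81×0.7575) = 10.91.
By Bélanger, y₂/y₁ = ½[√(1 + 8Fr₁²) − 1] = ½[√952.50 − 1] = 14.93.
y₂ = 14.93 × 0.7575 = 11.31 m.
Head loss: ΔE = (y₂ − y₁)³/(4y₁y₂) = (11.31 − 0.7575)³/(4×0.7575×11.31) = 1175/34.27 = 34.29 m.

ΔE = 34.29 m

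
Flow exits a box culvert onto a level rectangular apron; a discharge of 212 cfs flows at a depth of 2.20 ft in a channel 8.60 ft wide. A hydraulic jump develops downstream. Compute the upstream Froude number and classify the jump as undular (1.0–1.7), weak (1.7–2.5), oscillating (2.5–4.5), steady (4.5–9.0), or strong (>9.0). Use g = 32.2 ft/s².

q = Q/b = 212/8.60 = 24.7 ft²/s; V₁ = q/y₁ = 11.2 ft/s. Fr₁ = V₁/√(g·y₁) = 1.33.
Fr₁ = 1.33 lies in the undular range.

Fr₁ = 1.33; undular jump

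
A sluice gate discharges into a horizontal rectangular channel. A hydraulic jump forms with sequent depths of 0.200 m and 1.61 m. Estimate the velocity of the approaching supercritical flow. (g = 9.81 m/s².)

For a rectangular channel the momentum equation gives q² = ½·g·y₁·y₂·(y₁ + y₂) = ½×9.81×0.200×1.61×1.81 = 2.86.
q = √2.86 = 1.69 m²/s.
V₁ = q/y₁ = 1.69/0.200 = 8.45 m/s.

V₁ = 8.45 m/s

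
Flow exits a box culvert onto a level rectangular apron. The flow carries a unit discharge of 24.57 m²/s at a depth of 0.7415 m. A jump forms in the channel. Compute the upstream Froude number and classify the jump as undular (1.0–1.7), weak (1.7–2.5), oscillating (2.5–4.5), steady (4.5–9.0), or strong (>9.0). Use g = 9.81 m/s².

V₁ = q/y₁ = 24.57/0.7415 = 33.14 m/s. Fr₁ = V₁/√(g·y₁) = 33.14/√(9.81×0.7415) = 12.29.
Fr₁ = 12.29 lies in the strong range.

Fr₁ = 12.29; strong jump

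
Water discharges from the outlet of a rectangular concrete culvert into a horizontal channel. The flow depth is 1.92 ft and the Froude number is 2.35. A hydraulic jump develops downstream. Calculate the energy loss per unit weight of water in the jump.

ΔE = 1.08 ft

Fr₁ = 2.35 (given).
From the momentum equation for a rectangular channel, y₂/y₁ = ½[√(1 + 8Fr₁²) − 1] = ½[√45.18 − 1] = 2.86.
y₂ = 2.86 × 1.92 = 5.49 ft.
V₁ = Fr₁·√(g·y₁) = 2.35×√(32.2×1.92) = 18.5 ft/s; q = V₁·y₁ = 35.5 ft²/s. V₂ = q/y₂ = 35.5/5.49 = 6.46 ft/s. E₁ = y₁ + V₁²/2g = 7.22 ft; E₂ = y₂ + V₂²/2g = 6.14 ft. ΔE = E₁ − E₂ = 1.08 ft.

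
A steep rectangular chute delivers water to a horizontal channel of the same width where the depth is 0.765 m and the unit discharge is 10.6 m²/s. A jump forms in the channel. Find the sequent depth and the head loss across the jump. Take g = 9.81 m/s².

V₁ = q/y₁ = 10.6/0.765 = 13.9 m/s. Fr₁ = V₁/√(g·y₁) = 13.9/√(9.81×0.765) = 5.06.
Sequent-depth ratio: y₂/y₁ = ½[√(1 + 8Fr₁²) − 1] = ½[√205.7 − 1] = 6.67.
y₂ = 6.67 × 0.765 = 5.10 m.
Head loss: ΔE = (y₂ − y₁)³/(4y₁y₂) = (5.10 − 0.765)³/(4×0.765×5.10) = 81.6/15.6 = 5.23 m.

y₂ = 5.10 m; ΔE = 5.23 m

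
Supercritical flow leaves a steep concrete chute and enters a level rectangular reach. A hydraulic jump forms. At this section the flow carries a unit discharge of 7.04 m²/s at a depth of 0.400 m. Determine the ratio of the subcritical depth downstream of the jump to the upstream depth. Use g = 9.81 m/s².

y₂/y₁ = 12.1

V₁ = q/y₁ = 7.04/0.400 = 17.6 m/s. Fr₁ = V₁/√(g·y₁) = 17.6/√(9.81×0.400) = 8.88.
By Bélanger, y₂/y₁ = ½[√(1 + 8Fr₁²) − 1] = ½[√632.5 − 1] = 12.1.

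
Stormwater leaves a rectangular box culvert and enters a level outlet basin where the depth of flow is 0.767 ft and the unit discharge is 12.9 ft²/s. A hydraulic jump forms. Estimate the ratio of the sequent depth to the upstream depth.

y₂/y₁ = 4.31

V₁ = q/y₁ = 12.9/0.767 = 16.8 ft/s. Fr₁ = V₁/√(g·y₁) = 16.8/√(32.2×0.767) = 3.38.
Conjugate-depth relation: y₂/y₁ = ½[√(1 + 8Fr₁²) − 1] = ½[√92.63 − 1] = 4.31.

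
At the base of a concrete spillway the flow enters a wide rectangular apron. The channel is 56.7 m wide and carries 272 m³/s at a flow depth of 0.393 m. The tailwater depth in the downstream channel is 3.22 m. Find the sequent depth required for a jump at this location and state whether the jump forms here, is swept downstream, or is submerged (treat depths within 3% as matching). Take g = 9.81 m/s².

y₂ = 3.26 m; the jump forms here

q = Q/b = 272/56.7 = 4.80 m²/s; V₁ = q/y₁ = 12.2 m/s. Fr₁ = V₁/√(g·y₁) = 6.22.
Bélanger equation: y₂/y₁ = ½[√(1 + 8Fr₁²) − 1] = ½[√310.2 − 1] = 8.31.
y₂ = 8.31 × 0.393 = 3.26 m.
Tailwater y_tw = 3.22 m: y_tw ≈ y₂, so the jump forms here.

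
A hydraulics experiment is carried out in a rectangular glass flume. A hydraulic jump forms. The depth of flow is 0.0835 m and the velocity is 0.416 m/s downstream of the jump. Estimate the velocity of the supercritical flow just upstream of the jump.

Fr₂ = V₂/√(g·y₂) = 0.416/√(9.81×0.0835) = 0.460.
Applying the sequent-depth relation in reverse, y₁/y₂ = ½[√(1 + 8Fr₂²) − 1] = ½[√2.690 − 1] = 0.320.
y₁ = 0.320 × 0.0835 = 0.0267 m.
V₁ = q/y₁ = 0.0347/0.0267 = 1.30 m/s.

V₁ = 1.30 m/s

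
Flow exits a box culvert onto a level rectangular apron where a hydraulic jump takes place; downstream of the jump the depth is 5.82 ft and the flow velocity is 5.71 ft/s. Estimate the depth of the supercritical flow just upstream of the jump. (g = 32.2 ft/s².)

Fr₂ = V₂/√(g·y₂) = 5.71/√(32.2×5.82) = 0.417.
Applying the sequent-depth relation in reverse, y₁/y₂ = ½[√(1 + 8Fr₂²) − 1] = ½[√2.392 − 1] = 0.273.
y₁ = 0.273 × 5.82 = 1.59 ft.

y₁ = 1.59 ft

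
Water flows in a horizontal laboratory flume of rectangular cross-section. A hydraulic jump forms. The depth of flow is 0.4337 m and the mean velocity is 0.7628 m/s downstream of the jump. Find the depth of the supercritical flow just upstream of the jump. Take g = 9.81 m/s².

Fr₂ = V₂/√(g·y₂) = 0.7628/√(9.81×0.4337) = 0.3698.
Applying the sequent-depth relation in reverse, y₁/y₂ = ½[√(1 + 8Fr₂²) − 1] = ½[√2.0941 − 1] = 0.2235.
y₁ = 0.2235 × 0.4337 = 0.09695 m.

y₁ = 0.09695 m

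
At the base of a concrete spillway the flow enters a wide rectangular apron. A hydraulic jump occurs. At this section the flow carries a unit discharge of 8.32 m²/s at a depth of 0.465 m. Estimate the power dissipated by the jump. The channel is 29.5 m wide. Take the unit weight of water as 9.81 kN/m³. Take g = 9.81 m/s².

P = 27386 kW

V₁ = q/y₁ = 8.32/0.465 = 17.9 m/s. Fr₁ = V₁/√(g·y₁) = 17.9/√(9.81×0.465) = 8.38.
Sequent-depth ratio: y₂/y₁ = ½[√(1 + 8Fr₁²) − 1] = ½[√562.4 − 1] = 11.4.
y₂ = 11.4 × 0.465 = 5.28 m.
Head loss: ΔE = (y₂ − y₁)³/(4y₁y₂) = (5.28 − 0.465)³/(4×0.465×5.28) = 112/9.82 = 11.4 m.
Q = q·b = 8.32 × 29.5 = 245 m³/s. P = γ·Q·ΔE = 9.81 × 245 × 11.4 = 27386 kW.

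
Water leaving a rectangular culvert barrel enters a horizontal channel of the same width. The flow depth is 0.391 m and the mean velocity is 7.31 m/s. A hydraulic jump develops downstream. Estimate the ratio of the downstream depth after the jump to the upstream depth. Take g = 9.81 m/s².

Fr₁ = V₁/√(g·y₁) = 7.31/√(9.81×0.391) = 3.73.
Conjugate-depth relation: y₂/y₁ = ½[√(1 + 8Fr₁²) − 1] = ½[√112.4 − 1] = 4.80.

y₂/y₁ = 4.80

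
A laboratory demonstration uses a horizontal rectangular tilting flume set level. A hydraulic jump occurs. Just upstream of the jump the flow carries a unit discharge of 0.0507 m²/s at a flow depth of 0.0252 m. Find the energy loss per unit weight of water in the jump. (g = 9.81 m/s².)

V₁ = q/y₁ = 0.0507/0.0252 = 2.01 m/s. Fr₁ = V₁/√(g·y₁) = 2.01/√(9.81×0.0252) = 4.05.
Bélanger equation: y₂/y₁ = ½[√(1 + 8Fr₁²) − 1] = ½[√132.0 − 1] = 5.24.
y₂ = 5.24 × 0.0252 = 0.132 m.
Head loss: ΔE = (y₂ − y₁)³/(4y₁y₂) = (0.132 − 0.0252)³/(4×0.0252×0.132) = 0.00122/0.0133 = 0.0918 m.

ΔE = 0.0918 m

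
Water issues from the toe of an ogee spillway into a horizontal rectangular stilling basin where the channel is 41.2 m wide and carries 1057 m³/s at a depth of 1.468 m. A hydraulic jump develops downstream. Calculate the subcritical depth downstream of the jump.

q = Q/b = 1057/41.2 = 25.66 m²/s; V₁ = q/y₁ = 17.48 m/s. Fr₁ = V₁/√(g·y₁) = 4.605.
By Bélanger, y₂/y₁ = ½[√(1 + 8Fr₁²) − 1] = ½[√170.67 − 1] = 6.032.
y₂ = 6.032 × 1.468 = 8.855 m.

y₂ = 8.855 m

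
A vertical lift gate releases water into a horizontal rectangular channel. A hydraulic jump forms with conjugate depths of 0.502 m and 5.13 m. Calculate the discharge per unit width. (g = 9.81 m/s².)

q = 8.43 m²/s

For a rectangular channel the momentum equation gives q² = ½·g·y₁·y₂·(y₁ + y₂) = ½×9.81×0.502×5.13×5.63 = 71.1.
q = √71.1 = 8.43 m²/s.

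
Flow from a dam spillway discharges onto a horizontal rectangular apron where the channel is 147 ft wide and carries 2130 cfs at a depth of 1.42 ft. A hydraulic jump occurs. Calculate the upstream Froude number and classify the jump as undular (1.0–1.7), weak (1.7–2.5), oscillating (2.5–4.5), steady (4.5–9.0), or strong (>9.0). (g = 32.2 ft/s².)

Fr₁ = 1.51; undular jump

q = Q/b = 2130/147 = 14.5 ft²/s; V₁ = q/y₁ = 10.2 ft/s. Fr₁ = V₁/√(g·y₁) = 1.51.
Fr₁ = 1.51 lies in the undular range.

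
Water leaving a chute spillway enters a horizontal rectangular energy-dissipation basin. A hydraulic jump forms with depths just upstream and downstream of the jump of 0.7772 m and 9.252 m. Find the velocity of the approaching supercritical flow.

V₁ = 24.20 m/s

For a rectangular channel the momentum equation gives q² = ½·g·y₁·y₂·(y₁ + y₂) = ½×9.81×0.7772×9.252×10.03 = 353.7.
q = √353.7 = 18.81 m²/s.
V₁ = q/y₁ = 18.81/0.7772 = 24.20 m/s.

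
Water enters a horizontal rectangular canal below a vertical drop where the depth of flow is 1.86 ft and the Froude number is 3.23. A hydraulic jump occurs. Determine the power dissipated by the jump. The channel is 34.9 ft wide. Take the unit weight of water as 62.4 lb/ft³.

P = 620 hp

Fr₁ = 3.23 (given).
Bélanger equation: y₂/y₁ = ½[√(1 + 8Fr₁²) − 1] = ½[√84.46 − 1] = 4.10.
y₂ = 4.10 × 1.86 = 7.62 ft.
V₁ = Fr₁·√(g·y₁) = 3.23×√(32.2×1.86) = 25.0 ft/s; q = V₁·y₁ = 46.5 ft²/s. V₂ = q/y₂ = 46.5/7.62 = 6.10 ft/s. E₁ = y₁ + V₁²/2g = 11.6 ft; E₂ = y₂ + V₂²/2g = 8.20 ft. ΔE = E₁ − E₂ = 3.37 ft.
Q = q·b = 46.5 × 34.9 = 1623 cfs. P = γ·Q·ΔE/550 = 62.4 × 1623 × 3.37 / 550 = 620 hp.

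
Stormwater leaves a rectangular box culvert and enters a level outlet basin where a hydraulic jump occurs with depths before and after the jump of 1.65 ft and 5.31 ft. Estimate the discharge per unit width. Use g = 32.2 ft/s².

q = 31.3 ft²/s

For a rectangular channel the momentum equation gives q² = ½·g·y₁·y₂·(y₁ + y₂) = ½×32.2×1.65×5.31×6.96 = 982.
q = √982 = 31.3 ft²/s.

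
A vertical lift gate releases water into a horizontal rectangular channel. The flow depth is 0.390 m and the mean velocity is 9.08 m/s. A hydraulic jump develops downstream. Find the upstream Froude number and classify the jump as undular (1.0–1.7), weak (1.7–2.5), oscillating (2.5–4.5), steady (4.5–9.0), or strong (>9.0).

Fr₁ = 4.64; steady jump

Fr₁ = V₁/√(g·y₁) = 9.08/√(9.81×0.390) = 4.64.
Fr₁ = 4.64 lies in the steady range.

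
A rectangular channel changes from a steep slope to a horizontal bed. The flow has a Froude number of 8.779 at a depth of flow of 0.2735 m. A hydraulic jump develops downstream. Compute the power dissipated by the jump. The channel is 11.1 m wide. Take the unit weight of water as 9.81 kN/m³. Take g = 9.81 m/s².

Fr₁ = 8.779 (given).
From the momentum equation for a rectangular channel, y₂/y₁ = ½[√(1 + 8Fr₁²) − 1] = ½[√617.57 − 1] = 11.93.
y₂ = 11.93 × 0.2735 = 3.262 m.
V₁ = Fr₁·√(g·y₁) = 8.779×√(9.81×0.2735) = 14.38 m/s; q = V₁·y₁ = 3.933 m²/s. V₂ = q/y₂ = 3.933/3.262 = 1.206 m/s. E₁ = y₁ + V₁²/2g = 10.81 m; E₂ = y₂ + V₂²/2g = 3.336 m. ΔE = E₁ − E₂ = 7.477 m.
Q = q·b = 3.933 × 11.1 = 43.66 m³/s. P = γ·Q·ΔE = 9.81 × 43.66 × 7.477 = 3202 kW.

P = 3202 kW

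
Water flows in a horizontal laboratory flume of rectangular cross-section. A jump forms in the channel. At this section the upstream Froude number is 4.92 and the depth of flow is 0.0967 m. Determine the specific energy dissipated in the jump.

Fr₁ = 4.92 (given).
Conjugate-depth relation: y₂/y₁ = ½[√(1 + 8Fr₁²) − 1] = ½[√194.7 − 1] = 6.48.
y₂ = 6.48 × 0.0967 = 0.626 m.
Head loss: ΔE = (y₂ − y₁)³/(4y₁y₂) = (0.626 − 0.0967)³/(4×0.0967×0.626) = 0.148/0.242 = 0.613 m.

ΔE = 0.613 m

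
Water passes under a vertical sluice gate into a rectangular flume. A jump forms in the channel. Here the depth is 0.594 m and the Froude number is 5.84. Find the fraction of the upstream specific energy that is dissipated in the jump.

Fr₁ = 5.84 (given).
Bélanger equation: y₂/y₁ = ½[√(1 + 8Fr₁²) − 1] = ½[√273.8 − 1] = 7.77.
y₂ = 7.77 × 0.594 = 4.62 m.
E₁ = y₁(1 + Fr₁²/2) = 0.594×(1 + 5.84²/2) = 10.7 m. ΔE = (y₂ − y₁)³/(4y₁y₂) = 5.94 m. ΔE/E₁ = 5.94/10.7 = 0.554.

ΔE/E₁ = 0.554 (55.4%)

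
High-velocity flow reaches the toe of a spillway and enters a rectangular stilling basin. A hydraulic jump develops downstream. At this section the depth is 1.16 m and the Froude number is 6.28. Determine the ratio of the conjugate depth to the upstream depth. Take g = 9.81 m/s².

Fr₁ = 6.28 (given).
Bélanger equation: y₂/y₁ = ½[√(1 + 8Fr₁²) − 1] = ½[√316.5 − 1] = 8.40.

y₂/y₁ = 8.40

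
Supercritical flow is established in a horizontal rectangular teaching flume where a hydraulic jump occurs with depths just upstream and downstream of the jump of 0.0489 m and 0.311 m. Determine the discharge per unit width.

q = 0.164 m²/s

For a rectangular channel the momentum equation gives q² = ½·g·y₁·y₂·(y₁ + y₂) = ½×9.81×0.0489×0.311×0.360 = 0.0268.
q = √0.0268 = 0.164 m²/s.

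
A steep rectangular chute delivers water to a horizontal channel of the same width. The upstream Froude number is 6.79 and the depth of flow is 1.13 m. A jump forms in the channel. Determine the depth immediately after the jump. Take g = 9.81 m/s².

y₂ = 10.3 m

Fr₁ = 6.79 (given).
By Bélanger, y₂/y₁ = ½[√(1 + 8Fr₁²) − 1] = ½[√369.8 − 1] = 9.12.
y₂ = 9.12 × 1.13 = 10.3 m.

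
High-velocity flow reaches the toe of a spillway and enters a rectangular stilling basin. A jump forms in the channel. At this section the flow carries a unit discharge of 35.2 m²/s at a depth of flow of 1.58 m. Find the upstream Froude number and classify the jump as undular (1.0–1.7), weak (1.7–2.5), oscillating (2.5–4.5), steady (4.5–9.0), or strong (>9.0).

V₁ = q/y₁ = 35.2/1.58 = 22.3 m/s. Fr₁ = V₁/√(g·y₁) = 22.3/√(9.81×1.58) = 5.66.
Fr₁ = 5.66 lies in the steady range.

Fr₁ = 5.66; steady jump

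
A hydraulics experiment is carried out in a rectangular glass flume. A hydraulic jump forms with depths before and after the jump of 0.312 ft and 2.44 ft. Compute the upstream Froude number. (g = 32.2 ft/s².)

For a rectangular channel the momentum equation gives q² = ½·g·y₁·y₂·(y₁ + y₂) = ½×32.2×0.312×2.44×2.75 = 33.7.
q = √33.7 = 5.81 ft²/s.
V₁ = q/y₁ = 18.6 ft/s; Fr₁ = V₁/√(g·y₁) = 5.87.

Fr₁ = 5.87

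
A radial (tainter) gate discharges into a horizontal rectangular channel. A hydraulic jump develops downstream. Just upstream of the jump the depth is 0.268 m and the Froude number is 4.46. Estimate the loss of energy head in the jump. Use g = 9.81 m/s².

Fr₁ = 4.46 (given).
From the momentum equation for a rectangular channel, y₂/y₁ = ½[√(1 + 8Fr₁²) − 1] = ½[√160.1 − 1] = 5.83.
y₂ = 5.83 × 0.268 = 1.56 m.
V₁ = Fr₁·√(g·y₁) = 4.46×√(9.81×0.268) = 7.23 m/s; q = V₁·y₁ = 1.94 m²/s. V₂ = q/y₂ = 1.94/1.56 = 1.24 m/s. E₁ = y₁ + V₁²/2g = 2.93 m; E₂ = y₂ + V₂²/2g = 1.64 m. ΔE = E₁ − E₂ = 1.29 m.

ΔE = 1.29 m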